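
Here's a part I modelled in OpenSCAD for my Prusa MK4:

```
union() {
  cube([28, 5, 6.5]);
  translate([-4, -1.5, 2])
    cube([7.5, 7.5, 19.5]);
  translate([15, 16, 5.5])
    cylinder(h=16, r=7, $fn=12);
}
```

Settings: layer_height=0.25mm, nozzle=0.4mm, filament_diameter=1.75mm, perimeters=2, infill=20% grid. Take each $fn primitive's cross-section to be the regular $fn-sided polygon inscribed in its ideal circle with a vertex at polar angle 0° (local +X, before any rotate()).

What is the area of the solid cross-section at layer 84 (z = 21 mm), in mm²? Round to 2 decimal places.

At z = 21 mm: the cube does not reach this height (z outside [0, 6.5]); the cube at (-4, -1.5) (footprint 7.5×7.5) is included at this height (area 56.25 mm²); the cylinder at (15, 16): section is a regular 12-gon, circumradius r=7 (area = (12/2)·7.000²·sin(360°/12) = 147.00 mm²); Combining (union): the 2 present regions are separate (no shared area or edge), so areas and boundary lengths simply add and each stays a separate island — area = 203.25 mm². Overall, the cross-section has 2 separate islands. Net area = 203.25 mm².

203.25 mm²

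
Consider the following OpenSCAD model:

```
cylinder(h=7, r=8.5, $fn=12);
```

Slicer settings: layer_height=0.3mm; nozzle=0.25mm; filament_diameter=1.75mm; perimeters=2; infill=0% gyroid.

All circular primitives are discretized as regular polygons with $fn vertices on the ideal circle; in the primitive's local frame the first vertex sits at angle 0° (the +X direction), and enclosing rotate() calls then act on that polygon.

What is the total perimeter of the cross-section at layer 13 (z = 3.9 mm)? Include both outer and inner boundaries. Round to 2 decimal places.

At z = 3.9 mm: the r=8.5 cylinder contributes a regular 12-gon of circumradius 8.5 (perimeter = 2·12·8.500·sin(180°/12) = 52.80 mm). Overall, the cross-section is a single solid region. Total boundary length (outer) = 52.80 mm.

52.80 mm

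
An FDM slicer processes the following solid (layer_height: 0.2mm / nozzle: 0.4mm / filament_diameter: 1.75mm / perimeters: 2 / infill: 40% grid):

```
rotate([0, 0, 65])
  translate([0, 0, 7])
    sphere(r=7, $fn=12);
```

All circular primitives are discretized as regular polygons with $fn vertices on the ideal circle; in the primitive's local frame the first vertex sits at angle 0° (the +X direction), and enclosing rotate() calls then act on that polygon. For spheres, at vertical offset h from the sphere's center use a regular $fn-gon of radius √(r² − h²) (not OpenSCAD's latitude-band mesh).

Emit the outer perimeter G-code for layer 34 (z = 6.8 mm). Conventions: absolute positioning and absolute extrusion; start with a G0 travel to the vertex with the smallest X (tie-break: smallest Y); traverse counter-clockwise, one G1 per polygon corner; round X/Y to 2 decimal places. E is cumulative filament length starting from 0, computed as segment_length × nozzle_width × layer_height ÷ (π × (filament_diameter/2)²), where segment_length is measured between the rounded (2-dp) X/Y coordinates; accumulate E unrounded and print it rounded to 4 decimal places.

At z = 6.8 mm: the sphere: section is a regular 12-gon, circumradius = √(r²−h²) = √(7²−0.2²) = 6.997; (whole slice rotated 65° about Z — lengths, areas and connectivity unchanged). The outline is a single polygon with 12 vertices. Extrusion per mm of travel: 0.4 × 0.2 / (π × 0.875²) = 0.033260. Accumulating E over each segment gives final E = 1.4453.

G0 X-6.97 Y-0.61 Z6.80
G1 X-5.73 Y-4.01 E0.1204
G1 X-2.96 Y-6.34 E0.2408
G1 X0.61 Y-6.97 E0.3613
G1 X4.01 Y-5.73 E0.4817
G1 X6.34 Y-2.96 E0.6021
G1 X6.97 Y0.61 E0.7227
G1 X5.73 Y4.01 E0.8430
G1 X2.96 Y6.34 E0.9634
G1 X-0.61 Y6.97 E1.0840
G1 X-4.01 Y5.73 E1.2044
G1 X-6.34 Y2.96 E1.3248
G1 X-6.97 Y-0.61 E1.4453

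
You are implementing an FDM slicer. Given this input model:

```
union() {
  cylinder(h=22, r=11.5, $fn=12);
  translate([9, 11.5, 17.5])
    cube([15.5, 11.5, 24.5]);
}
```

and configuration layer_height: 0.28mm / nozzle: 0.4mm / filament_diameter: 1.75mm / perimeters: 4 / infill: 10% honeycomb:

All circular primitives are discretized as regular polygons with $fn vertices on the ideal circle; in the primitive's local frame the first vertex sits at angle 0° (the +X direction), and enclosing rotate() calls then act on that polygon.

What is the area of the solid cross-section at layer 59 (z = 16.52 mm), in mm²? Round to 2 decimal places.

At z = 16.52 mm: the r=11.5 cylinder contributes a regular 12-gon of circumradius 11.5 (area = (12/2)·11.500²·sin(360°/12) = 396.75 mm²); the cube at (9, 11.5) is not intersected at this z (z outside [17.5, 42]); Taking the union: only the r=11.5 cylinder is present, so the union is just that shape — area = 396.75 mm². Overall, the cross-section is a single solid region. Net area = 396.75 mm².

396.75 mm²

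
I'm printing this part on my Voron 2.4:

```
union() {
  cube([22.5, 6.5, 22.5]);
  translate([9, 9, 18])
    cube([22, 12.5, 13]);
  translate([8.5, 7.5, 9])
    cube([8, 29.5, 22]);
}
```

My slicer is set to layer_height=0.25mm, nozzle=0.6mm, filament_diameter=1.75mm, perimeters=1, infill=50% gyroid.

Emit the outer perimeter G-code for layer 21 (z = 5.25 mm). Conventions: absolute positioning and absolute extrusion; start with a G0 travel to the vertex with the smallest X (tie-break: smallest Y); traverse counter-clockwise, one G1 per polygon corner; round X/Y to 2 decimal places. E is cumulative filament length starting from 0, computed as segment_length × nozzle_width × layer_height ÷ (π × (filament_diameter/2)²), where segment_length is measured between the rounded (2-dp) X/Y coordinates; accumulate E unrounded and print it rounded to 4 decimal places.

G0 X0.00 Y0.00 Z5.25
G1 X22.50 Y0.00 E1.4032
G1 X22.50 Y6.50 E1.8085
G1 X0.00 Y6.50 E3.2117
G1 X0.00 Y0.00 E3.6170

At z = 5.25 mm: the cube is present — its section is the full 22.5×6.5 rectangle; the cube at (9, 9) is not intersected at this z (z outside [18, 31]); the cube at (8.5, 7.5) is absent (z outside [9, 31]); Merging all regions: only the 22.5×6.5 cube is present, so the union is just that shape — 1 connected region. The outline is a single polygon with 4 vertices. Extrusion per mm of travel: 0.6 × 0.25 / (π × 0.875²) = 0.062363. Accumulating E over each segment gives final E = 3.6170.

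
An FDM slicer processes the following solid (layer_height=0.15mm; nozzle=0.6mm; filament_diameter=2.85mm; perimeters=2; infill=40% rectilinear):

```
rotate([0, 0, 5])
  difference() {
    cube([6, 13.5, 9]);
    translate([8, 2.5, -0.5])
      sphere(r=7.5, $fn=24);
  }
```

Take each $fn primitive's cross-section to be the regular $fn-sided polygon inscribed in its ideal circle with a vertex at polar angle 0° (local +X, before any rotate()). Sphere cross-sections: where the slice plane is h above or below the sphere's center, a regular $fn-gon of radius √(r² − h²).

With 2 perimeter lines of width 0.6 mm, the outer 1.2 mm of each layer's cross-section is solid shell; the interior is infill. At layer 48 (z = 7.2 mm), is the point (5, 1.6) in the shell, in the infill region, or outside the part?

At z = 7.2 mm: the 6×13.5 cube contributes its full rectangle; the sphere at (8, 2.5) is not intersected at this z (|z−center|=7.700 > r=7.5); After the difference (first − rest): none of the subtracted shapes is present at this height, so the 6×13.5 cube is unchanged — 1 connected region; (whole slice rotated 5° about Z — lengths, areas and connectivity unchanged). Overall, the cross-section is a single solid region. Undo the 5° rotation: the query point maps to (5.120, 1.158) in the un-rotated model frame. The nearest boundary edge runs (6.00, 0.00)→(6.00, 13.50); distance from the point to it = 0.88 mm. The point is inside the cross-section, 0.88 mm from the nearest boundary — within the 1.2 mm shell band (2 × 0.6).

shell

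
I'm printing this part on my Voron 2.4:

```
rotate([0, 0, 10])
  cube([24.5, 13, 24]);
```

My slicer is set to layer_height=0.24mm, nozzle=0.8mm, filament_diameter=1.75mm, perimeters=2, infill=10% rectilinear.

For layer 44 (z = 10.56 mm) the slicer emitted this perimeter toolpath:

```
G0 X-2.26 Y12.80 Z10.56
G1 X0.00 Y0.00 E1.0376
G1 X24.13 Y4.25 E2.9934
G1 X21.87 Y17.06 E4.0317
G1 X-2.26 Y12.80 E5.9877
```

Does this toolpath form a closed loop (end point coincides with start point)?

yes

Start point (G0): (-2.26, 12.80). End point (last G1): the path returns to the start — closed.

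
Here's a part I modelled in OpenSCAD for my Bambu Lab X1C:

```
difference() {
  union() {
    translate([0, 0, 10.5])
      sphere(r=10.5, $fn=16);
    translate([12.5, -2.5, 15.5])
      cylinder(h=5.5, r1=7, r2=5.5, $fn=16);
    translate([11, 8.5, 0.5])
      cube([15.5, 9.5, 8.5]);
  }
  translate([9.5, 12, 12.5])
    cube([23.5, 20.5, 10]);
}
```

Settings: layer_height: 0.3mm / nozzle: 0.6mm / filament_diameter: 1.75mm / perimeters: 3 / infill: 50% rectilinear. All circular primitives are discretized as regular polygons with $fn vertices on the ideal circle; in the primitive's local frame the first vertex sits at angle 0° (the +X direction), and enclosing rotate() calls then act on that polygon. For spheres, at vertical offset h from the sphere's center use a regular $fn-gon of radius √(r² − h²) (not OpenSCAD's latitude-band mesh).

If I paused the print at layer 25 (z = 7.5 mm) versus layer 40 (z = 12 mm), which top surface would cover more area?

Layer 25 (z = 7.5): the sphere: section is a regular 16-gon, circumradius = √(r²−h²) = √(10.5²−3²) = 10.062 (area = (16/2)·10.062²·sin(360°/16) = 309.97 mm²); the cone at (12.5, -2.5) does not reach this height (z outside [15.5, 21]); the 15.5×9.5 cube at (11, 8.5) contributes its full rectangle (area 147.25 mm²); Combining (union): the 2 present regions are separate (no shared area or edge), so areas and boundary lengths simply add and each stays a separate island — area = 457.22 mm²; the cube at (9.5, 12) is not intersected at this z (z outside [12.5, 22.5]); Taking the first minus the rest: none of the subtracted shapes is present at this height, so that combined region is unchanged — area = 457.22 mm². So its area = 457.22 mm². Layer 40 (z = 12): the r=10.5 sphere slices to a regular 16-gon of circumradius 10.392 (√(r²−h²) with h=1.5 from center) (area = (16/2)·10.392²·sin(360°/16) = 330.64 mm²); the cone at (12.5, -2.5) does not reach this height (z outside [15.5, 21]); the cube at (11, 8.5) is not intersected at this z (z outside [0.5, 9]); Combining (union): only the r=10.5 sphere is present, so the union is just that shape — area = 330.64 mm²; the cube at (9.5, 12) does not reach this height (z outside [12.5, 22.5]); After the difference (first − rest): none of the subtracted shapes is present at this height, so the result so far is unchanged — area = 330.64 mm². So its area = 330.64 mm². Layer 25 is larger (457.22 vs 330.64 mm²).

layer 25 (z = 7.5 mm)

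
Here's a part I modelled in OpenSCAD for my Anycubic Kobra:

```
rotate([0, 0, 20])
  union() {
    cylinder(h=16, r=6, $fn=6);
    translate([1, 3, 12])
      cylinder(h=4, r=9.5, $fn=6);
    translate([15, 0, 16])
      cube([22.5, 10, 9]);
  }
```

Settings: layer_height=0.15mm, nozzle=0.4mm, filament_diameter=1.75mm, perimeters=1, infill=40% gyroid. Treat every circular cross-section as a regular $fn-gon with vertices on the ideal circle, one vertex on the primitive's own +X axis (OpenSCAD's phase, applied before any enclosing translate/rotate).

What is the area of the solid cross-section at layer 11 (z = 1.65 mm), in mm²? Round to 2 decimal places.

93.53 mm²

At z = 1.65 mm: the r=6 cylinder contributes a regular 6-gon of circumradius 6 (area = (6/2)·6.000²·sin(360°/6) = 93.53 mm²); the cylinder at (1, 3) does not reach this height (z outside [12, 16]); the cube at (15, 0) is absent (z outside [16, 25]); Taking the union: only the r=6 cylinder is present, so the union is just that shape — area = 93.53 mm²; (rotated 20° about Z; rotation is an isometry so areas/perimeters/island counts are preserved). Overall, the cross-section is a single solid region. Net area = 93.53 mm².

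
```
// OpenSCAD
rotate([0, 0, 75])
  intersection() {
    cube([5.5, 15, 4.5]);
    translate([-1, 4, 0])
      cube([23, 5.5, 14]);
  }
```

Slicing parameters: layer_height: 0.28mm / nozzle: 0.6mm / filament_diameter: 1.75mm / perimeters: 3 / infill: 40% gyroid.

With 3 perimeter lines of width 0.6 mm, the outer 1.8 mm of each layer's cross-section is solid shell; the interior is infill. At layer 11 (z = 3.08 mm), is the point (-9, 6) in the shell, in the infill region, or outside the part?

outside

At z = 3.08 mm: the 5.5×15 cube contributes its full rectangle; the cube at (-1, 4) (footprint 23×5.5) is included at this height; Keeping only the common overlap: the 23×5.5 cube at (-1, 4) partially overlaps the 5.5×15 cube; clipping to the common part keeps 30.25 mm² — 1 connected region; (rotated 75° about Z; rotation is an isometry so areas/perimeters/island counts are preserved). Overall, the cross-section is a single solid region. Undo the 75° rotation: the query point maps to (3.466, 10.246) in the un-rotated model frame. The nearest boundary edge runs (0.00, 9.50)→(5.50, 9.50); distance from the point to it = 0.75 mm. The point is not inside any of the regions above, so it lies outside the cross-section (0.75 mm from the nearest boundary).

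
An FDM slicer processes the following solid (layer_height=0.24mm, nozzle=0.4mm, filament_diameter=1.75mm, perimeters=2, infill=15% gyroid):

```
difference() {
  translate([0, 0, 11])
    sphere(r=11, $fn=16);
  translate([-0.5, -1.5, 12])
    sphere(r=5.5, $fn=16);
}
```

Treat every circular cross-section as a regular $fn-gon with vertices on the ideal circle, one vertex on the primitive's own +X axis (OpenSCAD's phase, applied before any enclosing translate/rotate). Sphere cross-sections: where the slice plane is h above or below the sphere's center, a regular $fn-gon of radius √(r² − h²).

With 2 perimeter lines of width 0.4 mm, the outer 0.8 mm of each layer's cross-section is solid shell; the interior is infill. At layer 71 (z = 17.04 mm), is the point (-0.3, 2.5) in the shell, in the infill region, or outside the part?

At z = 17.04 mm: the r=11 sphere slices to a regular 16-gon of circumradius 9.193 (√(r²−h²) with h=6.04 from center); the r=5.5 sphere at (-0.5, -1.5) slices to a regular 16-gon of circumradius 2.202 (√(r²−h²) with h=5.04 from center); Taking the first minus the rest: starting from the r=11 sphere, the r=5.5 sphere at (-0.5, -1.5) lies wholly inside it (removes its full 14.84 mm² and its 13.75 mm outline becomes a hole wall) — 1 connected region with 1 hole. Overall, the cross-section is one region with 1 hole. The nearest boundary edge runs (0.34, 0.53)→(-0.50, 0.70); distance from the point to it = 1.81 mm. The point is inside the cross-section and 1.81 mm from the nearest boundary — more than the 0.8 mm shell width (2 × 0.4), so it's in the infill interior.

infill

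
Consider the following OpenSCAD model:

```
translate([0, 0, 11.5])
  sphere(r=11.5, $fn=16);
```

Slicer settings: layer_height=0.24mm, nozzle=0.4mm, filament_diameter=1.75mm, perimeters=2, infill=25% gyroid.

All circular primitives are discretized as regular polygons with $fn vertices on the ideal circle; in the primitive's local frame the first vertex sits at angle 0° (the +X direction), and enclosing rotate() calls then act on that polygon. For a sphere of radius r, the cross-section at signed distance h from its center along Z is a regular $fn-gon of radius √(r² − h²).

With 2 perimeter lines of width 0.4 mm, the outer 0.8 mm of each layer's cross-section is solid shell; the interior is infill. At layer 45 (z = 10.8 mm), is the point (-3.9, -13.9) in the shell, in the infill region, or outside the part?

outside

At z = 10.8 mm: the r=11.5 sphere slices to a regular 16-gon of circumradius 11.479 (√(r²−h²) with h=0.7 from center). Overall, the cross-section is a single solid region. The nearest boundary edge runs (-4.39, -10.60)→(-0.00, -11.48); distance from the point to it = 3.14 mm. The point is not inside any of the regions above, so it lies outside the cross-section (3.14 mm from the nearest boundary).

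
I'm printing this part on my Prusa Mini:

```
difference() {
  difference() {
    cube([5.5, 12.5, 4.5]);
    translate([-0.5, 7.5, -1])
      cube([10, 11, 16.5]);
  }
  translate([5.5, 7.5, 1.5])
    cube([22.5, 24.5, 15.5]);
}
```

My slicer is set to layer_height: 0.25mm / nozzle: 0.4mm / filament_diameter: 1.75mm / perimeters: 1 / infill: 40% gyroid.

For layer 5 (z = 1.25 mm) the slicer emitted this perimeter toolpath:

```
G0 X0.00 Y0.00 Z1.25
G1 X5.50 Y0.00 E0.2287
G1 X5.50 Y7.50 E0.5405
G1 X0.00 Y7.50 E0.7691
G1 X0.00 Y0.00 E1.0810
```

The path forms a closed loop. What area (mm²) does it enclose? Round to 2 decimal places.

Apply the shoelace formula to the sequence of (X, Y) vertices; enclosed area = 41.25 mm².

41.25 mm²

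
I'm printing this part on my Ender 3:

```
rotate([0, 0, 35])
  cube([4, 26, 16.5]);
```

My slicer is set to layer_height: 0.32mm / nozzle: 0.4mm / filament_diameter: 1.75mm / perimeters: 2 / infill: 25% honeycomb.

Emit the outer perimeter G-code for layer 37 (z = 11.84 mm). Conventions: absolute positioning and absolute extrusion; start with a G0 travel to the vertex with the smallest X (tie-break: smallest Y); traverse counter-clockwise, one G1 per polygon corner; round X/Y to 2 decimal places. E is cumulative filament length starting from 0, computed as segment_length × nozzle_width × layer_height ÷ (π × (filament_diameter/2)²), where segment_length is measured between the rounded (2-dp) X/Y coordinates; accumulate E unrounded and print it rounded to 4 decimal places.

At z = 11.84 mm: the cube is present — its section is the full 4×26 rectangle; (rotated 35° about Z; rotation is an isometry so areas/perimeters/island counts are preserved). The outline is a single polygon with 4 vertices. Extrusion per mm of travel: 0.4 × 0.32 / (π × 0.875²) = 0.053216. Accumulating E over each segment gives final E = 3.1929.

G0 X-14.91 Y21.30 Z11.84
G1 X0.00 Y0.00 E1.3836
G1 X3.28 Y2.29 E1.5965
G1 X-11.64 Y23.59 E2.9804
G1 X-14.91 Y21.30 E3.1929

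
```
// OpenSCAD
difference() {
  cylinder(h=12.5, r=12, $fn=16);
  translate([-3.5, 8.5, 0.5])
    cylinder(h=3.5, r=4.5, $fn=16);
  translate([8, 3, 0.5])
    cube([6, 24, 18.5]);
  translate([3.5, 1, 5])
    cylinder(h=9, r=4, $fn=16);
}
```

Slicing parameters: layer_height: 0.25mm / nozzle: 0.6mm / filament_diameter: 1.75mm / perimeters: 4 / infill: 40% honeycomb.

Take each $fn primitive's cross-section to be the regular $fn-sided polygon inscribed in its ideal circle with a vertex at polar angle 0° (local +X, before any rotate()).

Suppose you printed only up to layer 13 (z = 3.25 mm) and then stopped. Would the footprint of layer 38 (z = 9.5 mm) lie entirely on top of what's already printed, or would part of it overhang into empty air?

Compare the two slices. At z = 3.25: the r=12 cylinder contributes a regular 16-gon of circumradius 12 (area = (16/2)·12.000²·sin(360°/16) = 440.85 mm²); the cylinder at (-3.5, 8.5): section is a regular 16-gon, circumradius r=4.5 (area = (16/2)·4.500²·sin(360°/16) = 61.99 mm²); the cube at (8, 3) (footprint 6×24) is included at this height (area 144.00 mm²); the cylinder at (3.5, 1) does not reach this height (z outside [5, 14]); Subtracting the remaining from the first: starting from the r=12 cylinder (440.85 mm²), the r=4.5 cylinder at (-3.5, 8.5) partially overlaps it — only the 51.44 mm² overlap (of its 61.99 mm²) is removed, clipping the outline; the 6×24 cube at (8, 3) partially overlaps it — only the 12.20 mm² overlap (of its 144.00 mm²) is removed, clipping the outline — area = 377.21 mm². At z = 9.5: the r=12 cylinder gives a regular 16-gon of circumradius 12 (constant along its height) (area = (16/2)·12.000²·sin(360°/16) = 440.85 mm²); the cylinder at (-3.5, 8.5) is absent (z outside [0.5, 4]); the cube at (8, 3) (footprint 6×24) is included at this height (area 144.00 mm²); the cylinder at (3.5, 1): section is a regular 16-gon, circumradius r=4 (area = (16/2)·4.000²·sin(360°/16) = 48.98 mm²); After the difference (first − rest): starting from the r=12 cylinder (440.85 mm²), the 6×24 cube at (8, 3) partially overlaps it — only the 12.20 mm² overlap (of its 144.00 mm²) is removed, clipping the outline; the r=4 cylinder at (3.5, 1) lies wholly inside it (removes its full 48.98 mm² and its 24.97 mm outline becomes a hole wall) — area = 379.67 mm². Checking containment: at z = 9.5 the cross-section extends beyond the z = 3.25 cross-section by about 51.44 mm².

part overhangs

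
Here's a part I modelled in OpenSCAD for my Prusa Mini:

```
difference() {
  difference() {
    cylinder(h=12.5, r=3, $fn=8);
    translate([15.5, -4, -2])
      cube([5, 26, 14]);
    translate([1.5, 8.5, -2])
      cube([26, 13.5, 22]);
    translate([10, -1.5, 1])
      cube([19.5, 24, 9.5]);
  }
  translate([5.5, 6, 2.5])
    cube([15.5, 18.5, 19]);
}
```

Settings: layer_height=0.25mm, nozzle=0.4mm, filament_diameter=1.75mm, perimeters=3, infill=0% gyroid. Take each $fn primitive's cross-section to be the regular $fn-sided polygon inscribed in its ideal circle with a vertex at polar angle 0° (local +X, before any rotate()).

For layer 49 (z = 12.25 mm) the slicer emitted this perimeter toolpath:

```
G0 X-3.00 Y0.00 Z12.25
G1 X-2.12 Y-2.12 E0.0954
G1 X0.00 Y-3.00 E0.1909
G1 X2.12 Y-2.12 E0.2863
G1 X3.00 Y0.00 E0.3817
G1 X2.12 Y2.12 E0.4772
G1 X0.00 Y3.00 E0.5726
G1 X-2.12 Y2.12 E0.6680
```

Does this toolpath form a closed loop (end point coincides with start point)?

Start point (G0): (-3.00, 0.00). End point (last G1): the path does not return to the start — open.

no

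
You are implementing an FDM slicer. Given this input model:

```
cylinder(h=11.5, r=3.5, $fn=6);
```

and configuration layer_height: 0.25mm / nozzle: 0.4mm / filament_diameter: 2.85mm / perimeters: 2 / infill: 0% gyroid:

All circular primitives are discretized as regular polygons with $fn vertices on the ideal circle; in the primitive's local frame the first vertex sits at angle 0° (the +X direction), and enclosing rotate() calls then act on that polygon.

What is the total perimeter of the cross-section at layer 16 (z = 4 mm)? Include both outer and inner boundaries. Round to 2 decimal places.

21.00 mm

At z = 4 mm: the r=3.5 cylinder contributes a regular 6-gon of circumradius 3.5 (perimeter = 2·6·3.500·sin(180°/6) = 21.00 mm). Overall, the cross-section is a single solid region. Total boundary length (outer) = 21.00 mm.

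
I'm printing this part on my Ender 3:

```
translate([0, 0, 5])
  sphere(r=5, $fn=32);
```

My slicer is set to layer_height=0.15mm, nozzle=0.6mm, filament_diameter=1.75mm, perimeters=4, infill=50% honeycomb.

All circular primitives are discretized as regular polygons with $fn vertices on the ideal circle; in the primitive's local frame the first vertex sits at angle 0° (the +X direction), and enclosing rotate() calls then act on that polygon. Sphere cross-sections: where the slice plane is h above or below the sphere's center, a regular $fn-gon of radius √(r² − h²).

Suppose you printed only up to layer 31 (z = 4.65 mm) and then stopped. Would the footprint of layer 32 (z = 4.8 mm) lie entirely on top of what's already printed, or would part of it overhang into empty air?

Compare the two slices. At z = 4.65: the r=5 sphere slices to a regular 32-gon of circumradius 4.988 (√(r²−h²) with h=0.35 from center) (area = (32/2)·4.988²·sin(360°/32) = 77.65 mm²). At z = 4.8: the sphere: section is a regular 32-gon, circumradius = √(r²−h²) = √(5²−0.2²) = 4.996 (area = (32/2)·4.996²·sin(360°/32) = 77.91 mm²). Checking containment: the cross-section at z = 4.8 is a subset of the cross-section at z = 4.65.

entirely on top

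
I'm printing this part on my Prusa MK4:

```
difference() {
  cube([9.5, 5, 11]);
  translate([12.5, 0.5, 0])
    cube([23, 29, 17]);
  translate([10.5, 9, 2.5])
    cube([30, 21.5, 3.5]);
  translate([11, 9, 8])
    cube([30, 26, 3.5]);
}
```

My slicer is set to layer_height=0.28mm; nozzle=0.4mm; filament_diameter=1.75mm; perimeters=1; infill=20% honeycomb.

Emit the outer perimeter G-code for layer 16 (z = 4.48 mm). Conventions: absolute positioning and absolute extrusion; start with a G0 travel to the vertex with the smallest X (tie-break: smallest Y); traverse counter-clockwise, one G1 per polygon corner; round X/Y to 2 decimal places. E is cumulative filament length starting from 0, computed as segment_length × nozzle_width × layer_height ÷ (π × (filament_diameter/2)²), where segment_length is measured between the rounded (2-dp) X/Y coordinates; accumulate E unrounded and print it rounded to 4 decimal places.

At z = 4.48 mm: the cube is present — its section is the full 9.5×5 rectangle; the cube at (12.5, 0.5) (footprint 23×29) is included at this height; the cube at (10.5, 9) is present — its section is the full 30×21.5 rectangle; the cube at (11, 9) is absent (z outside [8, 11.5]); After the difference (first − rest): starting from the 9.5×5 cube, the 23×29 cube at (12.5, 0.5) misses the remaining region (no effect); the 30×21.5 cube at (10.5, 9) misses the remaining region (no effect) — 1 connected region. The outline is a single polygon with 4 vertices. Extrusion per mm of travel: 0.4 × 0.28 / (π × 0.875²) = 0.046564. Accumulating E over each segment gives final E = 1.3504.

G0 X0.00 Y0.00 Z4.48
G1 X9.50 Y0.00 E0.4424
G1 X9.50 Y5.00 E0.6752
G1 X0.00 Y5.00 E1.1175
G1 X0.00 Y0.00 E1.3504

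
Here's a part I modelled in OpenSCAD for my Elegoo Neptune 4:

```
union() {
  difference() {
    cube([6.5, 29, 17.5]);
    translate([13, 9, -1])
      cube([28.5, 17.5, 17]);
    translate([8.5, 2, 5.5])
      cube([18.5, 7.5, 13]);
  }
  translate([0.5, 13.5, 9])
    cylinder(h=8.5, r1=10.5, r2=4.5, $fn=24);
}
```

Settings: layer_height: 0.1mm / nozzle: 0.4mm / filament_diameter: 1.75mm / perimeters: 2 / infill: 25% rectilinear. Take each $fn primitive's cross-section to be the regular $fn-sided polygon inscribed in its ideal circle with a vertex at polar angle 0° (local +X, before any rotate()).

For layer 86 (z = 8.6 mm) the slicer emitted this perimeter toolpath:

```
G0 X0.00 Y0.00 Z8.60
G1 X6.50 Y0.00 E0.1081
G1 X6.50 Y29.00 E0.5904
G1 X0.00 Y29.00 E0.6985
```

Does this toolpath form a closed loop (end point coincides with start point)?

no

Start point (G0): (0.00, 0.00). End point (last G1): the path does not return to the start — open.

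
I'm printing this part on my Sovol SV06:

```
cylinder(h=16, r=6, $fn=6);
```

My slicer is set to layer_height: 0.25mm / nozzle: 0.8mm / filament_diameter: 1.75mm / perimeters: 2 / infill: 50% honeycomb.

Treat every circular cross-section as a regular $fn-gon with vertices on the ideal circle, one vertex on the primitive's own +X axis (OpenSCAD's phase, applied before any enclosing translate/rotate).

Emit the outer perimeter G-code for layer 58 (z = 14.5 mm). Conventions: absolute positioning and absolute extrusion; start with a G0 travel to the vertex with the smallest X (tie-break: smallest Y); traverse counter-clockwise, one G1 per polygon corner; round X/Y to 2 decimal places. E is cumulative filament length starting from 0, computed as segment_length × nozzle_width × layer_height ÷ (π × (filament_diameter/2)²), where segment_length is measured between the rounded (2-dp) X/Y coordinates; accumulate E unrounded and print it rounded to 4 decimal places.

G0 X-6.00 Y0.00 Z14.50
G1 X-3.00 Y-5.20 E0.4992
G1 X3.00 Y-5.20 E0.9981
G1 X6.00 Y0.00 E1.4973
G1 X3.00 Y5.20 E1.9964
G1 X-3.00 Y5.20 E2.4953
G1 X-6.00 Y0.00 E2.9945

At z = 14.5 mm: the cylinder: section is a regular 6-gon, circumradius r=6. The outline is a single polygon with 6 vertices. Extrusion per mm of travel: 0.8 × 0.25 / (π × 0.875²) = 0.083150. Accumulating E over each segment gives final E = 2.9945.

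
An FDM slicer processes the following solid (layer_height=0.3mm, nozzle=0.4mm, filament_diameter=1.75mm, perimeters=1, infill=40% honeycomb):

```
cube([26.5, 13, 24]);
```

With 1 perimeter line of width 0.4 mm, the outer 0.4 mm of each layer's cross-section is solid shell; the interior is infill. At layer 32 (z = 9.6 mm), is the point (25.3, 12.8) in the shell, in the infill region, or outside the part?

At z = 9.6 mm: the cube (footprint 26.5×13) is included at this height. Overall, the cross-section is a single solid region. The nearest boundary edge runs (26.50, 13.00)→(0.00, 13.00); distance from the point to it = 0.20 mm. The point is inside the cross-section, 0.20 mm from the nearest boundary — within the 0.4 mm shell band (1 × 0.4).

shell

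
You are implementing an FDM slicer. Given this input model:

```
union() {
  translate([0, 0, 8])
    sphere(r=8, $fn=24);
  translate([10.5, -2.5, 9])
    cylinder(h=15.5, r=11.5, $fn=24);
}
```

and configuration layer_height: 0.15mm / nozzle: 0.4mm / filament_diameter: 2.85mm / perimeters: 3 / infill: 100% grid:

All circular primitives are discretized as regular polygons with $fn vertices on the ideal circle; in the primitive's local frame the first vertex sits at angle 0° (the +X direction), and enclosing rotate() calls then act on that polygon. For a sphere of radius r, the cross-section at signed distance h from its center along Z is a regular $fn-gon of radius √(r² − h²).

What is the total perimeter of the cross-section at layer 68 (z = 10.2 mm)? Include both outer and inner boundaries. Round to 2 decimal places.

At z = 10.2 mm: the r=8 sphere slices to a regular 24-gon of circumradius 7.692 (√(r²−h²) with h=2.2 from center) (perimeter = 2·24·7.692·sin(180°/24) = 48.19 mm); the r=11.5 cylinder at (10.5, -2.5) gives a regular 24-gon of circumradius 11.5 (constant along its height) (perimeter = 2·24·11.500·sin(180°/24) = 72.05 mm); Merging all regions: the regions partially overlap (shared area 87.99 mm²), so the edge portions inside another operand are dropped and the merged outline is re-measured after clipping — boundary = 84.25 mm. Overall, the cross-section is a single solid region. Total boundary length (outer) = 84.25 mm.

84.25 mm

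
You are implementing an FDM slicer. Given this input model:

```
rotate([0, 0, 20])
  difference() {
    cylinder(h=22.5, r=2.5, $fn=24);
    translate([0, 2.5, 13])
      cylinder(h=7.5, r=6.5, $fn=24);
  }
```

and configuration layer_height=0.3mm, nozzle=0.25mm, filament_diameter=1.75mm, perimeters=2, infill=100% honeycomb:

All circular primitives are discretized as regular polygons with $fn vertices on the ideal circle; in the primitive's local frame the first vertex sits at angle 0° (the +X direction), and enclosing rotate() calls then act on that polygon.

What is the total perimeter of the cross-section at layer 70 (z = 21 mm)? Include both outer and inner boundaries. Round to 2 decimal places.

At z = 21 mm: the cylinder: section is a regular 24-gon, circumradius r=2.5 (perimeter = 2·24·2.500·sin(180°/24) = 15.66 mm); the cylinder at (0, 2.5) is not intersected at this z (z outside [13, 20.5]); Subtracting the remaining from the first: none of the subtracted shapes is present at this height, so the r=2.5 cylinder is unchanged — boundary = 15.66 mm; (whole slice rotated 20° about Z — lengths, areas and connectivity unchanged). Overall, the cross-section is a single solid region. Total boundary length (outer) = 15.66 mm.

15.66 mm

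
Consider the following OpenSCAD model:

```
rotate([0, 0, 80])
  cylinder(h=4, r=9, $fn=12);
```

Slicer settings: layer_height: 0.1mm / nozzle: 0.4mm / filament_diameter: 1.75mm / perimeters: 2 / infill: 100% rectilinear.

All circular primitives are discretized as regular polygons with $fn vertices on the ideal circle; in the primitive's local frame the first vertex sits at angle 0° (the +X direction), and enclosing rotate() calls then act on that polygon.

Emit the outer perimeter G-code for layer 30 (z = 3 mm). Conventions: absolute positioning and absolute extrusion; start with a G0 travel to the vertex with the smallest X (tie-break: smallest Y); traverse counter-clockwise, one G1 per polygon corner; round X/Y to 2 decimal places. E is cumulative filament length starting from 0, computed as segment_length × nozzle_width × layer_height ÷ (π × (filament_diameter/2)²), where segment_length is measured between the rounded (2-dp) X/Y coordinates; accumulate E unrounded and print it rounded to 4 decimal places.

At z = 3 mm: the r=9 cylinder contributes a regular 12-gon of circumradius 9; (rotated 80° about Z; rotation is an isometry so areas/perimeters/island counts are preserved). The outline is a single polygon with 12 vertices. Extrusion per mm of travel: 0.4 × 0.1 / (π × 0.875²) = 0.016630. Accumulating E over each segment gives final E = 0.9297.

G0 X-8.86 Y1.56 Z3.00
G1 X-8.46 Y-3.08 E0.0774
G1 X-5.79 Y-6.89 E0.1548
G1 X-1.56 Y-8.86 E0.2324
G1 X3.08 Y-8.46 E0.3099
G1 X6.89 Y-5.79 E0.3872
G1 X8.86 Y-1.56 E0.4648
G1 X8.46 Y3.08 E0.5423
G1 X5.79 Y6.89 E0.6197
G1 X1.56 Y8.86 E0.6973
G1 X-3.08 Y8.46 E0.7747
G1 X-6.89 Y5.79 E0.8521
G1 X-8.86 Y1.56 E0.9297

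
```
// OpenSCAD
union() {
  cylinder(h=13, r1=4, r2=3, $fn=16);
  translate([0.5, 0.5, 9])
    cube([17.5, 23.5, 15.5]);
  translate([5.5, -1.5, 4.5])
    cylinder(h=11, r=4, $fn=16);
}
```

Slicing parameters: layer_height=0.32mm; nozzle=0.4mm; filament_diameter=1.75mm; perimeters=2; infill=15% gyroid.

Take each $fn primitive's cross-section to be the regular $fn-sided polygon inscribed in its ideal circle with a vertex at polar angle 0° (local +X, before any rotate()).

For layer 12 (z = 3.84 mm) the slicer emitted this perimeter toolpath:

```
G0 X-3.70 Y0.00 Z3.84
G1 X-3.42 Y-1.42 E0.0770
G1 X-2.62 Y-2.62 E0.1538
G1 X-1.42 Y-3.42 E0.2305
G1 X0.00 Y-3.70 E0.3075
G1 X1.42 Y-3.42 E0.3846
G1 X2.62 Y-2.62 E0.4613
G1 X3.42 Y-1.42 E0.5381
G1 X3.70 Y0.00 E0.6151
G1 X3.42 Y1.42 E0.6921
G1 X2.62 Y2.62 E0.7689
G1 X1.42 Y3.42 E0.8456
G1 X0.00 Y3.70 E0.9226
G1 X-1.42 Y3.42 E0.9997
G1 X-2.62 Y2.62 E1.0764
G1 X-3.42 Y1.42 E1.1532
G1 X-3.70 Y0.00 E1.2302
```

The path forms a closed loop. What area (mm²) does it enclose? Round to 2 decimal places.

41.98 mm²

Apply the shoelace formula to the sequence of (X, Y) vertices; enclosed area = 41.98 mm².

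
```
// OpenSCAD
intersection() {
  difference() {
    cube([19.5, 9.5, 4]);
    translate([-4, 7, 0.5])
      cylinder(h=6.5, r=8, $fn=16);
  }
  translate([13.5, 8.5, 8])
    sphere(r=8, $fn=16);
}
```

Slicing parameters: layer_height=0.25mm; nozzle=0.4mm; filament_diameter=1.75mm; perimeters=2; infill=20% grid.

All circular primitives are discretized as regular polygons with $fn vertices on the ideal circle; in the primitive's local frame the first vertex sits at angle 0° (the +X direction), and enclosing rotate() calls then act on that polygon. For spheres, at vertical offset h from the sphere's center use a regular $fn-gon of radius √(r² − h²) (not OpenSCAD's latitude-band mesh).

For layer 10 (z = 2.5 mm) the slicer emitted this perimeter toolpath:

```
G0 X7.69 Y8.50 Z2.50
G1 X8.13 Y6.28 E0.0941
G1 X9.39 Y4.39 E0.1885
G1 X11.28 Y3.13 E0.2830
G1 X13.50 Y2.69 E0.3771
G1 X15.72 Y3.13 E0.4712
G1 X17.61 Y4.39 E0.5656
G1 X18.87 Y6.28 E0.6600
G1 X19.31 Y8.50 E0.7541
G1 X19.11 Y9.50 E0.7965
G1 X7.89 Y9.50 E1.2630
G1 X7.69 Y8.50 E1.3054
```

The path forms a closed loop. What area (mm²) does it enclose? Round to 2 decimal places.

63.11 mm²

Apply the shoelace formula to the sequence of (X, Y) vertices; enclosed area = 63.11 mm².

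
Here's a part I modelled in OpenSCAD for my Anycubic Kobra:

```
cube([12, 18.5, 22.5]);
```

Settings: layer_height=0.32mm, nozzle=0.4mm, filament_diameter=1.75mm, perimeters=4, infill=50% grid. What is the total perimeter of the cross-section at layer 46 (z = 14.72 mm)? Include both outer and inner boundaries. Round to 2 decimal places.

61.00 mm

At z = 14.72 mm: the 12×18.5 cube contributes its full rectangle (perimeter 61.00 mm). Overall, the cross-section is a single solid region. Total boundary length (outer) = 61.00 mm.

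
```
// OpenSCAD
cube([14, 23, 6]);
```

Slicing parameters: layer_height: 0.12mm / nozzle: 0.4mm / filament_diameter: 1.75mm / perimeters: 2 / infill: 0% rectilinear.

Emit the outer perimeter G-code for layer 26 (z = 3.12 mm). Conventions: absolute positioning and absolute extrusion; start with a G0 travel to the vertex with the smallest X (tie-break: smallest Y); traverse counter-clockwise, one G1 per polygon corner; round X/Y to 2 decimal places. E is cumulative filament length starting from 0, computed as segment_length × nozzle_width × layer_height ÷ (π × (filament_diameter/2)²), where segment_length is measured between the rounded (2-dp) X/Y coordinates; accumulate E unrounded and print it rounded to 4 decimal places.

At z = 3.12 mm: the cube is present — its section is the full 14×23 rectangle. The outline is a single polygon with 4 vertices. Extrusion per mm of travel: 0.4 × 0.12 / (π × 0.875²) = 0.019956. Accumulating E over each segment gives final E = 1.4767.

G0 X0.00 Y0.00 Z3.12
G1 X14.00 Y0.00 E0.2794
G1 X14.00 Y23.00 E0.7384
G1 X0.00 Y23.00 E1.0178
G1 X0.00 Y0.00 E1.4767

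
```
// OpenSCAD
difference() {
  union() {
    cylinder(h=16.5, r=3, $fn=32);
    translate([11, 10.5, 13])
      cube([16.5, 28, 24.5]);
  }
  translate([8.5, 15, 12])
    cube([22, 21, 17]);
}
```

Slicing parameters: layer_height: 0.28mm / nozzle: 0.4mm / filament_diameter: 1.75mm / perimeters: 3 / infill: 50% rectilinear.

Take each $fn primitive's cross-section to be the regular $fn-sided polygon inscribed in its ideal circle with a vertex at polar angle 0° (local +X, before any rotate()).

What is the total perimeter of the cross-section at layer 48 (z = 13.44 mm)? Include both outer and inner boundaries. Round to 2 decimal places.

At z = 13.44 mm: the r=3 cylinder gives a regular 32-gon of circumradius 3 (constant along its height) (perimeter = 2·32·3.000·sin(180°/32) = 18.82 mm); the cube at (11, 10.5) (footprint 16.5×28) is included at this height (perimeter 89.00 mm); Combining (union): the 2 present regions are separate (no shared area or edge), so areas and boundary lengths simply add and each stays a separate island — boundary = 107.82 mm; the cube at (8.5, 15) is present — its section is the full 22×21 rectangle (perimeter 86.00 mm); After the difference (first − rest): starting from the result so far, the 22×21 cube at (8.5, 15) partially overlaps it — only the 346.50 mm² overlap (of its 462.00 mm²) is removed, clipping the outline — boundary = 98.82 mm. Overall, the cross-section has 3 separate islands. Total boundary length (outer) = 98.82 mm.

98.82 mm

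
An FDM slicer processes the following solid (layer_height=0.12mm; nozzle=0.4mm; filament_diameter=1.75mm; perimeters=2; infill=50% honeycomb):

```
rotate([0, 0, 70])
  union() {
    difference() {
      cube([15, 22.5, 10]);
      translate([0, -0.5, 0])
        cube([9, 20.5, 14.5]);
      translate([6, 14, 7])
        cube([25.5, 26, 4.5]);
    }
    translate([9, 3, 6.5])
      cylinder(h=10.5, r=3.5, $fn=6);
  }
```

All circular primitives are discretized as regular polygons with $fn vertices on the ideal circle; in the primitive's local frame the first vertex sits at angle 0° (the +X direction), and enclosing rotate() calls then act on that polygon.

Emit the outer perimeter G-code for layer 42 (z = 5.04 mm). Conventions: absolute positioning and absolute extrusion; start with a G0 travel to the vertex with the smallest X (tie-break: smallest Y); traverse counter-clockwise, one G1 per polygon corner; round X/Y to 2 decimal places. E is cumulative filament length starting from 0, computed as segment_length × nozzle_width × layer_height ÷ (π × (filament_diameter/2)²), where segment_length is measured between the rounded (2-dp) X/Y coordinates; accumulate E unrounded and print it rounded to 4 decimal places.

At z = 5.04 mm: the cube is present — its section is the full 15×22.5 rectangle; the cube at (0, -0.5) (footprint 9×20.5) is included at this height; the cube at (6, 14) does not reach this height (z outside [7, 11.5]); Subtracting the remaining from the first: starting from the 15×22.5 cube, the 9×20.5 cube at (0, -0.5) partially overlaps it — only the 180.00 mm² overlap (of its 184.50 mm²) is removed, clipping the outline — 1 connected region; the cylinder at (9, 3) does not reach this height (z outside [6.5, 17]); Taking the union: only that combined region is present, so the union is just that shape — 1 connected region; (whole slice rotated 70° about Z — lengths, areas and connectivity unchanged). The outline is a single polygon with 6 vertices. Extrusion per mm of travel: 0.4 × 0.12 / (π × 0.875²) = 0.019956. Accumulating E over each segment gives final E = 1.4967.

G0 X-21.14 Y7.70 Z5.04
G1 X-18.79 Y6.84 E0.0499
G1 X-15.72 Y15.30 E0.2295
G1 X3.08 Y8.46 E0.6288
G1 X5.13 Y14.10 E0.7485
G1 X-16.01 Y21.79 E1.1974
G1 X-21.14 Y7.70 E1.4967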